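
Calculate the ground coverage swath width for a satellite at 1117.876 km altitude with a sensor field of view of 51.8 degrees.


FOV = 51.8 deg = 0.9040806 rad
swath = 2 * alt * tan(FOV/2) = 2 * 1117.876 * tan(0.4520403)
swath = 2 * 1117.876 * 0.4855739
swath = 1085.6228 km

1085.6228 km


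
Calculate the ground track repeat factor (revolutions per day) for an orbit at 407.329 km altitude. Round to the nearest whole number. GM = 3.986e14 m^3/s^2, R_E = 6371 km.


r = 6.778329e+06 m
T = 2*pi*sqrt(r^3/mu) = 5553.8633 s = 92.5644 min
revs/day = 1440 / 92.5644 = 15.5567
Rounded: 16 revolutions per day

16 revolutions per day


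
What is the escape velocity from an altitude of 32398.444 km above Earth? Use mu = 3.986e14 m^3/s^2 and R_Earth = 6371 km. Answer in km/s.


r = 6371.0 + 32398.444 = 38769.4440 km = 3.8769444e+07 m
v_esc = sqrt(2*mu/r) = sqrt(2*3.986e14 / 3.8769444e+07)
v_esc = 4534.5987 m/s = 4.5346 km/s

4.5346 km/s


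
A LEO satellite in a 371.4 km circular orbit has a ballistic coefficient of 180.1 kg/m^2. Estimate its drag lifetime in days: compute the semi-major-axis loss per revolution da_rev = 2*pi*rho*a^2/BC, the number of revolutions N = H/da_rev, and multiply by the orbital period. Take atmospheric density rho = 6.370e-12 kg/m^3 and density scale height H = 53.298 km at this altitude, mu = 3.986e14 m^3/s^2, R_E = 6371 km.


a = R_E + alt = 6742.4000 km = 6.7424e+06 m
da_rev = 2*pi*rho*a^2/BC = 2*pi*6.370e-12*(6.7424e+06)^2/180.1 = 10.102634 m per revolution
N = H/da_rev = 53298.0000 m / 10.102634 m = 5275.6539 revolutions
P = 2*pi*sqrt(a^3/mu) = 5509.7639 s
lifetime = N*P = 5275.6539 * 5509.7639 = 2.9067608e+07 s = 336.4306 days

336.4306 days


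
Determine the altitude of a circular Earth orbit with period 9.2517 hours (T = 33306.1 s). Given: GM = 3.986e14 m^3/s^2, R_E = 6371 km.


T = 33306.1 s
r = (mu*T^2/(4*pi^2))^(1/3) = (3.986e14 * 33306.1^2 / (4*pi^2))^(1/3)
r = 2.2373901e+07 m = 22373.9007 km
alt = r - R_E = 22373.9007 - 6371 = 16002.9007 km

16002.9007 km


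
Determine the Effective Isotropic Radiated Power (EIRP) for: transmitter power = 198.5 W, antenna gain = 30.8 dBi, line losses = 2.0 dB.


Pt = 198.5 W = 22.9776 dBW
EIRP = Pt_dBW + Gt - losses = 22.9776 + 30.8 - 2.0 = 51.7776 dBW

51.7776 dBW


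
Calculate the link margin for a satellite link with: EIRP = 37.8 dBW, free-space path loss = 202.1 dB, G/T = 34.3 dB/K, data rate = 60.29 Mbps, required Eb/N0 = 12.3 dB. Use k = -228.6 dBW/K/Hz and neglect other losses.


C/N0 = EIRP - FSPL + G/T - k = 37.8 - 202.1 + 34.3 - (-228.6)
C/N0 = 98.6000 dB-Hz
R_b = 60.29 Mbps = 6.029e+07 bps -> 10*log10(R_b) = 77.8025 dB-Hz
Eb/N0 = C/N0 - 10*log10(R_b) = 98.6000 - 77.8025 = 20.7975 dB
Margin = Eb/N0 - Eb/N0_req = 20.7975 - 12.3 = 8.4975 dB (link closes)

8.4975 dB


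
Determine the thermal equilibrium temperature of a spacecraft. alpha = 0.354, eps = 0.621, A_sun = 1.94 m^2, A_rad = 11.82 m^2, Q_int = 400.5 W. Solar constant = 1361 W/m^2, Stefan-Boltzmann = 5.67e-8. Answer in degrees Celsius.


Numerator = alpha*S*A_sun + Q_int = 0.354*1361*1.94 + 400.5 = 1335.1804 W
Denominator = eps*sigma*A_rad = 0.621*5.67e-8*11.82 = 4.1619047e-07 W/K^4
T^4 = 3.2080993e+09 K^4
T = 237.9918 K = -35.1582 C

-35.1582 degrees Celsius


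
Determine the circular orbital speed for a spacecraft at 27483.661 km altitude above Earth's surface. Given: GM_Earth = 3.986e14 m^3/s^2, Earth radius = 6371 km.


r = R_E + alt = 6371.0 + 27483.661 = 33854.6610 km = 3.3854661e+07 m
v = sqrt(mu/r) = sqrt(3.986e14 / 3.3854661e+07) = 3431.3057 m/s = 3.4313 km/s

3.4313 km/s


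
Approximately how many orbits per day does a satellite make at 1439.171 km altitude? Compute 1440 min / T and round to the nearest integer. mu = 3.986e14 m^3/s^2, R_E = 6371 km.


r = 7.810171e+06 m
T = 2*pi*sqrt(r^3/mu) = 6869.1347 s = 114.4856 min
revs/day = 1440 / 114.4856 = 12.5780
Rounded: 13 revolutions per day

13 revolutions per day


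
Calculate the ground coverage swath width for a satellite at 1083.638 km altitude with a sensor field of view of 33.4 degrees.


FOV = 33.4 deg = 0.58294 rad
swath = 2 * alt * tan(FOV/2) = 2 * 1083.638 * tan(0.29147)
swath = 2 * 1083.638 * 0.3000144
swath = 650.2140 km

650.2140 km


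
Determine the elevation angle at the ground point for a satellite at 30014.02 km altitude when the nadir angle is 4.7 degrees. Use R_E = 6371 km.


r = R_E + alt = 36385.0200 km
Law of sines in the satellite / Earth-center / ground-point triangle:
  sin(nadir)/R_E = sin(90 + el)/r  =>  cos(el) = (r/R_E)*sin(nadir)
cos(el) = (36385.0200 / 6371.0000) * sin(4.7 deg) = 0.4679539
el = arccos(0.4679539) = 62.0984 deg
(Earth-central angle = 90 - nadir - el = 23.2016 deg)

62.0984 degrees


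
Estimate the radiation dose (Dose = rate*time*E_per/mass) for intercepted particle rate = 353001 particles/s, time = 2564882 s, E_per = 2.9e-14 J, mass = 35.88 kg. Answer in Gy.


Total energy deposited = rate * time * E_per
  = 353001 * 2564882 * 2.9e-14 = 0.02625677 J
Dose = E_total / mass = 0.02625677 / 35.88
Dose = 7.3179408e-04 Gy

7.3179e-04 Gy


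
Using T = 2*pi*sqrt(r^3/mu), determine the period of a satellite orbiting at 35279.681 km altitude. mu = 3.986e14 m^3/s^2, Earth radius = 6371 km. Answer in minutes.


r = 41650.6810 km = 4.1650681e+07 m
T = 2*pi*sqrt(r^3/mu) = 2*pi*sqrt(7.2254736e+22 / 3.986e14)
T = 84594.9389 s = 1409.9156 min

1409.9156 minutes


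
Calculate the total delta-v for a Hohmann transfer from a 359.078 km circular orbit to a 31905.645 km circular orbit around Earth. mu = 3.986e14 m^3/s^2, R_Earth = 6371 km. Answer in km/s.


r1 = 6730.0780 km = 6.730078e+06 m
r2 = 38276.6450 km = 3.8276645e+07 m
dv1 = sqrt(mu/r1)*(sqrt(2*r2/(r1+r2)) - 1) = 2341.0661 m/s
dv2 = sqrt(mu/r2)*(1 - sqrt(2*r1/(r1+r2))) = 1462.2506 m/s
total dv = |dv1| + |dv2| = 2341.0661 + 1462.2506 = 3803.3168 m/s = 3.8033 km/s

3.8033 km/s


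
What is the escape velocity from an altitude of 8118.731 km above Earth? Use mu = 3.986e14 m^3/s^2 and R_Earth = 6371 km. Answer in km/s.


r = 6371.0 + 8118.731 = 14489.7310 km = 1.4489731e+07 m
v_esc = sqrt(2*mu/r) = sqrt(2*3.986e14 / 1.4489731e+07)
v_esc = 7417.4305 m/s = 7.4174 km/s

7.4174 km/s


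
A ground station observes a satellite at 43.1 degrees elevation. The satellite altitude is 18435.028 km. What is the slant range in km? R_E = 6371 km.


h = 18435.028 km, el = 43.1 deg
d = -R_E*sin(el) + sqrt((R_E*sin(el))^2 + 2*R_E*h + h^2)
d = -6371.0000*sin(0.7522369) + sqrt((6371.0000*0.6832738)^2 + 2*6371.0000*18435.028 + 18435.028^2)
d = 20012.8060 km

20012.8060 km


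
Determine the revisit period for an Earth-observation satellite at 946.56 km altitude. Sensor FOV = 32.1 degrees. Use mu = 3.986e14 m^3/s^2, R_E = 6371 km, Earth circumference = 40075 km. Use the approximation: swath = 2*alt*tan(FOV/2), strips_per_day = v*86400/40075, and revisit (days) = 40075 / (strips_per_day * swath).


swath = 2*946.56*tan(0.2801253) = 544.6318 km
v = sqrt(mu/r) = 7380.4952 m/s = 7.3805 km/s
strips/day = v*86400/40075 = 7.3805*86400/40075 = 15.9120
coverage/day = strips * swath = 15.9120 * 544.6318 = 8666.1995 km
revisit = 40075 / 8666.1995 = 4.6243 days

4.6243 days


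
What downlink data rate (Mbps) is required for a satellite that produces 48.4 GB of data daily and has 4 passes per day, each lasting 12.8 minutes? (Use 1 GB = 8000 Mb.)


total contact time = 4 * 12.8 * 60 = 3072.0000 s
data = 48.4 GB = 387200.0000 Mb
rate = 387200.0000 / 3072.0000 = 126.0417 Mbps

126.0417 Mbps


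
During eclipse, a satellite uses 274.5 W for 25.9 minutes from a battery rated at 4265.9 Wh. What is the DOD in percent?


E_used = P * t / 60 = 274.5 * 25.9 / 60 = 118.4925 Wh
DOD = E_used / E_total * 100 = 118.4925 / 4265.9 * 100
DOD = 2.7777 %

2.7777 %


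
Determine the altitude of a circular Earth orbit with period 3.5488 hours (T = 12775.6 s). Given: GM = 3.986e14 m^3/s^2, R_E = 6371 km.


T = 12775.6 s
r = (mu*T^2/(4*pi^2))^(1/3) = (3.986e14 * 12775.6^2 / (4*pi^2))^(1/3)
r = 1.1811727e+07 m = 11811.7267 km
alt = r - R_E = 11811.7267 - 6371 = 5440.7267 km

5440.7267 km


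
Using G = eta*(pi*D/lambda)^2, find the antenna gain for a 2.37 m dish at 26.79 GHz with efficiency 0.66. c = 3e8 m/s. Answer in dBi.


lambda = c/f = 3e8 / 2.679e+10 = 0.01119821 m
G = eta*(pi*D/lambda)^2 = 0.66*(pi*2.37/0.01119821)^2
G = 291771.7839 (linear)
G = 10*log10(291771.7839) = 54.6504 dBi

54.6504 dBi


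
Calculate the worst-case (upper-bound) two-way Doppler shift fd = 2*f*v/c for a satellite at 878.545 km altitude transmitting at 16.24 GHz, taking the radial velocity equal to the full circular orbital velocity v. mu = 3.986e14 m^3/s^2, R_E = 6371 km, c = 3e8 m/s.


r = 7.249545e+06 m
v = sqrt(mu/r) = 7415.0361 m/s (worst-case radial velocity)
f = 16.24 GHz = 1.624e+10 Hz
fd = 2*f*v/c = 2*1.624e+10*7415.0361/3.0e+08
fd = 802801.2463 Hz

802801.2463 Hz


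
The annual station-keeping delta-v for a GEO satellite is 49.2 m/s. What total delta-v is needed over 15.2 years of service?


dV = rate * years = 49.2 * 15.2
dV = 747.8400 m/s

747.8400 m/s


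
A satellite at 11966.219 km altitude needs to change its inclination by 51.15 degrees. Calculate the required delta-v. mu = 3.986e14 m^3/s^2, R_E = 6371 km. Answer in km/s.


r = 18337.2190 km = 1.8337219e+07 m
V = sqrt(mu/r) = 4662.3182 m/s
di = 51.15 deg = 0.8927359 rad
dV = 2*V*sin(di/2) = 2*4662.3182*sin(0.446368)
dV = 4025.3729 m/s = 4.0254 km/s

4.0254 km/s


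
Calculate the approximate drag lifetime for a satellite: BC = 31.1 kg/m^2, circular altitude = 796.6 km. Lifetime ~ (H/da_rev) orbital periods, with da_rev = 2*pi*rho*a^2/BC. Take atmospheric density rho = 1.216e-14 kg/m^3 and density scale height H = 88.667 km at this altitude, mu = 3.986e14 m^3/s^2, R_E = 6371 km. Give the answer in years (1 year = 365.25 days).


a = R_E + alt = 7167.6000 km = 7.1676e+06 m
da_rev = 2*pi*rho*a^2/BC = 2*pi*1.216e-14*(7.1676e+06)^2/31.1 = 0.126211979 m per revolution
N = H/da_rev = 88667.0000 m / 0.126211979 m = 702524.4421 revolutions
P = 2*pi*sqrt(a^3/mu) = 6039.0950 s
lifetime = N*P = 702524.4421 * 6039.0950 = 4.2426119e+09 s = 49104.3039 days
years = 49104.3039 / 365.25 = 134.4403 years

134.4403 years


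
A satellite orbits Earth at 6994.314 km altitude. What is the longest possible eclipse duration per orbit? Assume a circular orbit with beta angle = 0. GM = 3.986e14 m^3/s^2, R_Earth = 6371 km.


r = 13365.3140 km
T = 256.2883 min
Eclipse fraction = arcsin(R_E/r)/pi = arcsin(6371.0000/13365.3140)/pi
= arcsin(0.4766817)/pi = 0.1581606
Eclipse duration = 0.1581606 * 256.2883 = 40.5347 min

40.5347 minutes


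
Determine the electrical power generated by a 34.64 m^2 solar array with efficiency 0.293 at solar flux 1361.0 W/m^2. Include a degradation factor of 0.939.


P = area * eta * S * degradation
P = 34.64 * 0.293 * 1361.0 * 0.939
P = 12970.8734 W

12970.8734 W


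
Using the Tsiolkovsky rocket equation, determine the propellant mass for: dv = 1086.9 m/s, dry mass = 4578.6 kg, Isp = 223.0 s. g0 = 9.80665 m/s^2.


ve = Isp * g0 = 223.0 * 9.80665 = 2186.882950 m/s
mass ratio = exp(dv/ve) = exp(1086.9/2186.882950) = 1.64379693
m_prop = m_dry * (mr - 1) = 4578.6 * (1.64379693 - 1)
m_prop = 2947.6886 kg

2947.6886 kg


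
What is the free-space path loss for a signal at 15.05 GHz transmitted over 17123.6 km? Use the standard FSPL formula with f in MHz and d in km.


f = 15.05 GHz = 15050.0000 MHz
d = 17123.6 km
FSPL = 32.44 + 20*log10(15050.0000) + 20*log10(17123.6)
FSPL = 32.44 + 83.5507 + 84.6719
FSPL = 200.6626 dB

200.6626 dB


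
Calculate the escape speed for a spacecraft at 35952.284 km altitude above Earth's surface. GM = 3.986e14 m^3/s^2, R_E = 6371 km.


r = 6371.0 + 35952.284 = 42323.2840 km = 4.2323284e+07 m
v_esc = sqrt(2*mu/r) = sqrt(2*3.986e14 / 4.2323284e+07)
v_esc = 4340.0423 m/s = 4.3400 km/s

4.3400 km/s


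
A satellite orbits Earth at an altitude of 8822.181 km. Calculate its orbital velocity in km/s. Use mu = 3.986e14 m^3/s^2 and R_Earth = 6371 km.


r = R_E + alt = 6371.0 + 8822.181 = 15193.1810 km = 1.5193181e+07 m
v = sqrt(mu/r) = sqrt(3.986e14 / 1.5193181e+07) = 5122.0556 m/s = 5.1221 km/s

5.1221 km/s


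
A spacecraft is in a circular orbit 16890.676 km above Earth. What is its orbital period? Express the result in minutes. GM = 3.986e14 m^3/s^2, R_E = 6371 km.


r = 23261.6760 km = 2.3261676e+07 m
T = 2*pi*sqrt(r^3/mu) = 2*pi*sqrt(1.2587022e+22 / 3.986e14)
T = 35307.9680 s = 588.4661 min

588.4661 minutes


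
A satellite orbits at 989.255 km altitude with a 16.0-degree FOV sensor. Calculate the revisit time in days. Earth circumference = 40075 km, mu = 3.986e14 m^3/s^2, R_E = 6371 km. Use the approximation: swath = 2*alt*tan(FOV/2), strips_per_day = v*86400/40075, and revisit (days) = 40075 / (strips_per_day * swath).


swath = 2*989.255*tan(0.1396263) = 278.0614 km
v = sqrt(mu/r) = 7359.0578 m/s = 7.3591 km/s
strips/day = v*86400/40075 = 7.3591*86400/40075 = 15.8658
coverage/day = strips * swath = 15.8658 * 278.0614 = 4411.6719 km
revisit = 40075 / 4411.6719 = 9.0839 days

9.0839 days


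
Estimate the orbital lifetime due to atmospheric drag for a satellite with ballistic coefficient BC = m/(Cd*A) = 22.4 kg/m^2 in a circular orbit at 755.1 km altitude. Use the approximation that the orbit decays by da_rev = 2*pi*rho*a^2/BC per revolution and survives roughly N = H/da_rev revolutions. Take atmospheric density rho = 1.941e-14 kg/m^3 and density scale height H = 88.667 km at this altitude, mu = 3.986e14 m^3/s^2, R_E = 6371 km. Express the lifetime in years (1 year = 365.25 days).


a = R_E + alt = 7126.1000 km = 7.1261e+06 m
da_rev = 2*pi*rho*a^2/BC = 2*pi*1.941e-14*(7.1261e+06)^2/22.4 = 0.276478402 m per revolution
N = H/da_rev = 88667.0000 m / 0.276478402 m = 320701.3619 revolutions
P = 2*pi*sqrt(a^3/mu) = 5986.7220 s
lifetime = N*P = 320701.3619 * 5986.7220 = 1.9199499e+09 s = 22221.6423 days
years = 22221.6423 / 365.25 = 60.8395 years

60.8395 years


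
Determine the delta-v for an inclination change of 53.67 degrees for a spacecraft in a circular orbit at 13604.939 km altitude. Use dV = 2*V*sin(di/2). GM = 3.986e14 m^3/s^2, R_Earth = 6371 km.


r = 19975.9390 km = 1.9975939e+07 m
V = sqrt(mu/r) = 4466.9907 m/s
di = 53.67 deg = 0.9367182 rad
dV = 2*V*sin(di/2) = 2*4466.9907*sin(0.4683591)
dV = 4033.0020 m/s = 4.0330 km/s

4.0330 km/s


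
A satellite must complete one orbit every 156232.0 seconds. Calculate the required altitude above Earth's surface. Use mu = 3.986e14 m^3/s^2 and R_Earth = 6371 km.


T = 156232.0 s
r = (mu*T^2/(4*pi^2))^(1/3) = (3.986e14 * 156232.0^2 / (4*pi^2))^(1/3)
r = 6.2695906e+07 m = 62695.9057 km
alt = r - R_E = 62695.9057 - 6371 = 56324.9057 km

56324.9057 km


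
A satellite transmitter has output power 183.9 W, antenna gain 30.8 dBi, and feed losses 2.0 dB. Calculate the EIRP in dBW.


Pt = 183.9 W = 22.6458 dBW
EIRP = Pt_dBW + Gt - losses = 22.6458 + 30.8 - 2.0 = 51.4458 dBW

51.4458 dBW


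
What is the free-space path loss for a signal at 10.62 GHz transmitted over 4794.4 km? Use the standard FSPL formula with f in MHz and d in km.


f = 10.62 GHz = 10620.0000 MHz
d = 4794.4 km
FSPL = 32.44 + 20*log10(10620.0000) + 20*log10(4794.4)
FSPL = 32.44 + 80.5225 + 73.6147
FSPL = 186.5772 dB

186.5772 dB


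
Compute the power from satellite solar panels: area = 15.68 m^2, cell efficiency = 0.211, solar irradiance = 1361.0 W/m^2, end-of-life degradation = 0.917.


P = area * eta * S * degradation
P = 15.68 * 0.211 * 1361.0 * 0.917
P = 4129.1055 W

4129.1055 W


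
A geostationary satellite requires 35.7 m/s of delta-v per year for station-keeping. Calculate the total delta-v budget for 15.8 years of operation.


dV = rate * years = 35.7 * 15.8
dV = 564.0600 m/s

564.0600 m/s


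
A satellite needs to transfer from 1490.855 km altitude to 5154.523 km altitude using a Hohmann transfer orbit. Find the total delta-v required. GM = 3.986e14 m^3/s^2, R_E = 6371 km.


r1 = 7861.8550 km = 7.861855e+06 m
r2 = 11525.5230 km = 1.1525523e+07 m
dv1 = sqrt(mu/r1)*(sqrt(2*r2/(r1+r2)) - 1) = 643.6856 m/s
dv2 = sqrt(mu/r2)*(1 - sqrt(2*r1/(r1+r2))) = 584.7244 m/s
total dv = |dv1| + |dv2| = 643.6856 + 584.7244 = 1228.4101 m/s = 1.2284 km/s

1.2284 km/s


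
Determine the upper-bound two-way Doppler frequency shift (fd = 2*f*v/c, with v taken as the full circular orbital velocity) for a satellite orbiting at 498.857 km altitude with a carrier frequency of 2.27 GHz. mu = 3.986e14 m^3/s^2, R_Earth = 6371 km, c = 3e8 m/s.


r = 6.869857e+06 m
v = sqrt(mu/r) = 7617.1902 m/s (worst-case radial velocity)
f = 2.27 GHz = 2.27e+09 Hz
fd = 2*f*v/c = 2*2.27e+09*7617.1902/3.0e+08
fd = 115273.4780 Hz

115273.4780 Hz


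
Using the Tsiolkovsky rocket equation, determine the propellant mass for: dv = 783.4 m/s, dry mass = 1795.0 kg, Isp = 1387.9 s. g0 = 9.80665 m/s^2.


ve = Isp * g0 = 1387.9 * 9.80665 = 13610.649535 m/s
mass ratio = exp(dv/ve) = exp(783.4/13610.649535) = 1.05924657
m_prop = m_dry * (mr - 1) = 1795.0 * (1.05924657 - 1)
m_prop = 106.3476 kg

106.3476 kg


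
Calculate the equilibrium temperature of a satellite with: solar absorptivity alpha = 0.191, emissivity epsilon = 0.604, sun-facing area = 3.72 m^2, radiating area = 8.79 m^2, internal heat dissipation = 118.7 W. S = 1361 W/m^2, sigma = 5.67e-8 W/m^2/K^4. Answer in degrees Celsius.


Numerator = alpha*S*A_sun + Q_int = 0.191*1361*3.72 + 118.7 = 1085.7177 W
Denominator = eps*sigma*A_rad = 0.604*5.67e-8*8.79 = 3.0102937e-07 W/K^4
T^4 = 3.6066837e+09 K^4
T = 245.0626 K = -28.0874 C

-28.0874 degrees Celsius


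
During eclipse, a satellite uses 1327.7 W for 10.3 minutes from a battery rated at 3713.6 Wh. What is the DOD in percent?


E_used = P * t / 60 = 1327.7 * 10.3 / 60 = 227.9218 Wh
DOD = E_used / E_total * 100 = 227.9218 / 3713.6 * 100
DOD = 6.1375 %

6.1375 %


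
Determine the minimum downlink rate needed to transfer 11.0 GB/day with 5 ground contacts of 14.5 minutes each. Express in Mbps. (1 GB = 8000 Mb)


total contact time = 5 * 14.5 * 60 = 4350.0000 s
data = 11.0 GB = 88000.0000 Mb
rate = 88000.0000 / 4350.0000 = 20.2299 Mbps

20.2299 Mbps


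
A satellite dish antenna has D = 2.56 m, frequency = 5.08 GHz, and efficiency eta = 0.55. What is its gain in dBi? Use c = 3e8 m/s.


lambda = c/f = 3e8 / 5.08e+09 = 0.05905512 m
G = eta*(pi*D/lambda)^2 = 0.55*(pi*2.56/0.05905512)^2
G = 10200.6367 (linear)
G = 10*log10(10200.6367) = 40.0863 dBi

40.0863 dBi


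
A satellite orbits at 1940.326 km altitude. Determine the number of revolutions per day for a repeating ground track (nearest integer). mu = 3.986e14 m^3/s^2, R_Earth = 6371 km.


r = 8.311326e+06 m
T = 2*pi*sqrt(r^3/mu) = 7540.7874 s = 125.6798 min
revs/day = 1440 / 125.6798 = 11.4577
Rounded: 11 revolutions per day

11 revolutions per day


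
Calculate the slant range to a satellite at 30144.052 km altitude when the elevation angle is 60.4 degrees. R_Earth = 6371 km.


h = 30144.052 km, el = 60.4 deg
d = -R_E*sin(el) + sqrt((R_E*sin(el))^2 + 2*R_E*h + h^2)
d = -6371.0000*sin(1.0542) + sqrt((6371.0000*0.8694949)^2 + 2*6371.0000*30144.052 + 30144.052^2)
d = 30839.6454 km

30839.6454 km


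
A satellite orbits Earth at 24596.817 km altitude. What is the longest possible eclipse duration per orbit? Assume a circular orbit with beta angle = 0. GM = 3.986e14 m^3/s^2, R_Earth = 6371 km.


r = 30967.8170 km
T = 903.9114 min
Eclipse fraction = arcsin(R_E/r)/pi = arcsin(6371.0000/30967.8170)/pi
= arcsin(0.2057297)/pi = 0.06595677
Eclipse duration = 0.06595677 * 903.9114 = 59.6191 min

59.6191 minutes


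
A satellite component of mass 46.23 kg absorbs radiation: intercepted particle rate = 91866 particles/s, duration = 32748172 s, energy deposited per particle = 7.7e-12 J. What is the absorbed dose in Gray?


Total energy deposited = rate * time * E_per
  = 91866 * 32748172 * 7.7e-12 = 23.1650 J
Dose = E_total / mass = 23.1650 / 46.23
Dose = 0.5010819 Gy

0.5011 Gy


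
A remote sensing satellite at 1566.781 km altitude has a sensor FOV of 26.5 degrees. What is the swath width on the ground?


FOV = 26.5 deg = 0.4625123 rad
swath = 2 * alt * tan(FOV/2) = 2 * 1566.781 * tan(0.2312561)
swath = 2 * 1566.781 * 0.2354687
swath = 737.8559 km

737.8559 km


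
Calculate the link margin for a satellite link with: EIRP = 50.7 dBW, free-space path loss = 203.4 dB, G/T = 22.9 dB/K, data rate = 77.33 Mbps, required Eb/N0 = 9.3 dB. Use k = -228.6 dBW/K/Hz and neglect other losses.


C/N0 = EIRP - FSPL + G/T - k = 50.7 - 203.4 + 22.9 - (-228.6)
C/N0 = 98.8000 dB-Hz
R_b = 77.33 Mbps = 7.733e+07 bps -> 10*log10(R_b) = 78.8835 dB-Hz
Eb/N0 = C/N0 - 10*log10(R_b) = 98.8000 - 78.8835 = 19.9165 dB
Margin = Eb/N0 - Eb/N0_req = 19.9165 - 9.3 = 10.6165 dB (link closes)

10.6165 dB


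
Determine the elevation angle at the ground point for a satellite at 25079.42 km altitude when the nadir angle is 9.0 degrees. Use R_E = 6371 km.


r = R_E + alt = 31450.4200 km
Law of sines in the satellite / Earth-center / ground-point triangle:
  sin(nadir)/R_E = sin(90 + el)/r  =>  cos(el) = (r/R_E)*sin(nadir)
cos(el) = (31450.4200 / 6371.0000) * sin(9.0 deg) = 0.7722382
el = arccos(0.7722382) = 39.4447 deg
(Earth-central angle = 90 - nadir - el = 41.5553 deg)

39.4447 degrees


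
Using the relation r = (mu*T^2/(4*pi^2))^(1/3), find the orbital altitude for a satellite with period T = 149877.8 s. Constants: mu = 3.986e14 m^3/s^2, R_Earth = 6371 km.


T = 149877.8 s
r = (mu*T^2/(4*pi^2))^(1/3) = (3.986e14 * 149877.8^2 / (4*pi^2))^(1/3)
r = 6.0984209e+07 m = 60984.2086 km
alt = r - R_E = 60984.2086 - 6371 = 54613.2086 km

54613.2086 km


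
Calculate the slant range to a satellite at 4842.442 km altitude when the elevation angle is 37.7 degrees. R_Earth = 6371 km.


h = 4842.442 km, el = 37.7 deg
d = -R_E*sin(el) + sqrt((R_E*sin(el))^2 + 2*R_E*h + h^2)
d = -6371.0000*sin(0.6579891) + sqrt((6371.0000*0.611527)^2 + 2*6371.0000*4842.442 + 4842.442^2)
d = 6120.4855 km

6120.4855 km


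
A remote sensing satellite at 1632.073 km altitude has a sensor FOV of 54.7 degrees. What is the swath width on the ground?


FOV = 54.7 deg = 0.9546951 rad
swath = 2 * alt * tan(FOV/2) = 2 * 1632.073 * tan(0.4773476)
swath = 2 * 1632.073 * 0.5172441
swath = 1688.3603 km

1688.3603 km


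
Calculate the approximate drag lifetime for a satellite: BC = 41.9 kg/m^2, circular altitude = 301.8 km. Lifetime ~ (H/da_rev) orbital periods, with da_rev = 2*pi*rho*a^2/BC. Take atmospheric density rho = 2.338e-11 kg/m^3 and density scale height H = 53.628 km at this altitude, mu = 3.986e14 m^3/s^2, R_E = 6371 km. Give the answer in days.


a = R_E + alt = 6672.8000 km = 6.6728e+06 m
da_rev = 2*pi*rho*a^2/BC = 2*pi*2.338e-11*(6.6728e+06)^2/41.9 = 156.108506 m per revolution
N = H/da_rev = 53628.0000 m / 156.108506 m = 343.5303 revolutions
P = 2*pi*sqrt(a^3/mu) = 5424.6707 s
lifetime = N*P = 343.5303 * 5424.6707 = 1.8635387e+06 s = 21.5687 days

21.5687 days


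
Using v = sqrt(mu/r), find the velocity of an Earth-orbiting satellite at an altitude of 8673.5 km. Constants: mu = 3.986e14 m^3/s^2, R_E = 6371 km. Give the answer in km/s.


r = R_E + alt = 6371.0 + 8673.5 = 15044.5000 km = 1.50445e+07 m
v = sqrt(mu/r) = sqrt(3.986e14 / 1.50445e+07) = 5147.3034 m/s = 5.1473 km/s

5.1473 km/s


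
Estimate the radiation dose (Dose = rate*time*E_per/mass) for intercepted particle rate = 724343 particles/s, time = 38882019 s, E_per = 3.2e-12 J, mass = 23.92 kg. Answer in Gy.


Total energy deposited = rate * time * E_per
  = 724343 * 38882019 * 3.2e-12 = 90.1245 J
Dose = E_total / mass = 90.1245 / 23.92
Dose = 3.7677 Gy

3.7677 Gy


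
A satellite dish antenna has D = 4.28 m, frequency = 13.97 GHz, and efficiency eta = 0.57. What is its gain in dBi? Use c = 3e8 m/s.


lambda = c/f = 3e8 / 1.397e+10 = 0.02147459 m
G = eta*(pi*D/lambda)^2 = 0.57*(pi*4.28/0.02147459)^2
G = 223466.5077 (linear)
G = 10*log10(223466.5077) = 53.4921 dBi

53.4921 dBi


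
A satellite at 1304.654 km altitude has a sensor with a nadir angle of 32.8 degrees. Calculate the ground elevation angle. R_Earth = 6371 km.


r = R_E + alt = 7675.6540 km
Law of sines in the satellite / Earth-center / ground-point triangle:
  sin(nadir)/R_E = sin(90 + el)/r  =>  cos(el) = (r/R_E)*sin(nadir)
cos(el) = (7675.6540 / 6371.0000) * sin(32.8 deg) = 0.6526393
el = arccos(0.6526393) = 49.2591 deg
(Earth-central angle = 90 - nadir - el = 7.9409 deg)

49.2591 degrees


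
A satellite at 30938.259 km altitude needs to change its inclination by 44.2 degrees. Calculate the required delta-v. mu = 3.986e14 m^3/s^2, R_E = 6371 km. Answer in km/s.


r = 37309.2590 km = 3.7309259e+07 m
V = sqrt(mu/r) = 3268.5892 m/s
di = 44.2 deg = 0.7714355 rad
dV = 2*V*sin(di/2) = 2*3268.5892*sin(0.3857178)
dV = 2459.4451 m/s = 2.4594 km/s

2.4594 km/s


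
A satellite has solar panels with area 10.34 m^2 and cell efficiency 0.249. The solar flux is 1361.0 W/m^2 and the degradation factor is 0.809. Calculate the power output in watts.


P = area * eta * S * degradation
P = 10.34 * 0.249 * 1361.0 * 0.809
P = 2834.8268 W

2834.8268 W


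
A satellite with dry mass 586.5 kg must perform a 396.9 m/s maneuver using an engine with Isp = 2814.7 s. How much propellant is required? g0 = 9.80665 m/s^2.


ve = Isp * g0 = 2814.7 * 9.80665 = 27602.777755 m/s
mass ratio = exp(dv/ve) = exp(396.9/27602.777755) = 1.01448286
m_prop = m_dry * (mr - 1) = 586.5 * (1.01448286 - 1)
m_prop = 8.4942 kg

8.4942 kg


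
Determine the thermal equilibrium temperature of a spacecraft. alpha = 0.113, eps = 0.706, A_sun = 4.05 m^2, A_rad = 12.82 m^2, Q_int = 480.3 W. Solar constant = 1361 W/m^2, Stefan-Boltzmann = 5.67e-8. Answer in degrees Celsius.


Numerator = alpha*S*A_sun + Q_int = 0.113*1361*4.05 + 480.3 = 1103.1617 W
Denominator = eps*sigma*A_rad = 0.706*5.67e-8*12.82 = 5.1318716e-07 W/K^4
T^4 = 2.1496283e+09 K^4
T = 215.3232 K = -57.8268 C

-57.8268 degrees Celsius


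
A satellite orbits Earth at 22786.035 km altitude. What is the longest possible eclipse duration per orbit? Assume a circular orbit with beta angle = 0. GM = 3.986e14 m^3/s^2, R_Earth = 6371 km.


r = 29157.0350 km
T = 825.8002 min
Eclipse fraction = arcsin(R_E/r)/pi = arcsin(6371.0000/29157.0350)/pi
= arcsin(0.2185064)/pi = 0.07011847
Eclipse duration = 0.07011847 * 825.8002 = 57.9038 min

57.9038 minutes


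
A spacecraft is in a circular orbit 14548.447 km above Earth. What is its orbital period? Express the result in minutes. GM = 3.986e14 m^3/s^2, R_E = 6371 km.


r = 20919.4470 km = 2.0919447e+07 m
T = 2*pi*sqrt(r^3/mu) = 2*pi*sqrt(9.1548367e+21 / 3.986e14)
T = 30111.7864 s = 501.8631 min

501.8631 minutes


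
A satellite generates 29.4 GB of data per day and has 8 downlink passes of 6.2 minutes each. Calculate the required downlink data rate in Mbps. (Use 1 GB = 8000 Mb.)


total contact time = 8 * 6.2 * 60 = 2976.0000 s
data = 29.4 GB = 235200.0000 Mb
rate = 235200.0000 / 2976.0000 = 79.0323 Mbps

79.0323 Mbps


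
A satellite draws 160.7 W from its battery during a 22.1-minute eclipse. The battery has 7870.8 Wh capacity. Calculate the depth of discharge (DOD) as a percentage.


E_used = P * t / 60 = 160.7 * 22.1 / 60 = 59.1912 Wh
DOD = E_used / E_total * 100 = 59.1912 / 7870.8 * 100
DOD = 0.7520349 %

0.7520 %


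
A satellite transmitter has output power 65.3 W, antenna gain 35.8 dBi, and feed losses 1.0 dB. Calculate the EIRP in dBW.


Pt = 65.3 W = 18.1491 dBW
EIRP = Pt_dBW + Gt - losses = 18.1491 + 35.8 - 1.0 = 52.9491 dBW

52.9491 dBW


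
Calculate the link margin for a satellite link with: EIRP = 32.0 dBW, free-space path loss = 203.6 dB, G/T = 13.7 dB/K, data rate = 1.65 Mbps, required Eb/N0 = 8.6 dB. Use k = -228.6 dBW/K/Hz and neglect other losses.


C/N0 = EIRP - FSPL + G/T - k = 32.0 - 203.6 + 13.7 - (-228.6)
C/N0 = 70.7000 dB-Hz
R_b = 1.65 Mbps = 1.65e+06 bps -> 10*log10(R_b) = 62.1748 dB-Hz
Eb/N0 = C/N0 - 10*log10(R_b) = 70.7000 - 62.1748 = 8.5252 dB
Margin = Eb/N0 - Eb/N0_req = 8.5252 - 8.6 = -0.07483944 dB (negative margin: link does not close)

-0.0748 dB


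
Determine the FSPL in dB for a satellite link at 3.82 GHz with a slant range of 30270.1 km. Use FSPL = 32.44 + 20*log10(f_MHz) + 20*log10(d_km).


f = 3.82 GHz = 3820.0000 MHz
d = 30270.1 km
FSPL = 32.44 + 20*log10(3820.0000) + 20*log10(30270.1)
FSPL = 32.44 + 71.6413 + 89.6203
FSPL = 193.7015 dB

193.7015 dB


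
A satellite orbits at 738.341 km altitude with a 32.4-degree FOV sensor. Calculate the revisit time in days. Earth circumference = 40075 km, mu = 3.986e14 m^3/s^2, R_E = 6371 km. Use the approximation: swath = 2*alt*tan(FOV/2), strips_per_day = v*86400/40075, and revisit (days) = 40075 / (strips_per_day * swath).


swath = 2*738.341*tan(0.2827433) = 429.0158 km
v = sqrt(mu/r) = 7487.7955 m/s = 7.4878 km/s
strips/day = v*86400/40075 = 7.4878*86400/40075 = 16.1434
coverage/day = strips * swath = 16.1434 * 429.0158 = 6925.7602 km
revisit = 40075 / 6925.7602 = 5.7864 days

5.7864 days


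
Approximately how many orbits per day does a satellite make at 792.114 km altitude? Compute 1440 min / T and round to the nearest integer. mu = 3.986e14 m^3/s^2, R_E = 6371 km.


r = 7.163114e+06 m
T = 2*pi*sqrt(r^3/mu) = 6033.4263 s = 100.5571 min
revs/day = 1440 / 100.5571 = 14.3202
Rounded: 14 revolutions per day

14 revolutions per day


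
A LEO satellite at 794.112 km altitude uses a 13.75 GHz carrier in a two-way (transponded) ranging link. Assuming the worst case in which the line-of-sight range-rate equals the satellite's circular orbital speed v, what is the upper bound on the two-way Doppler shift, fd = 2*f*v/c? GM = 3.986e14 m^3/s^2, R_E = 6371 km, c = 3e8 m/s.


r = 7.165112e+06 m
v = sqrt(mu/r) = 7458.5972 m/s (worst-case radial velocity)
f = 13.75 GHz = 1.375e+10 Hz
fd = 2*f*v/c = 2*1.375e+10*7458.5972/3.0e+08
fd = 683704.7460 Hz

683704.7460 Hz


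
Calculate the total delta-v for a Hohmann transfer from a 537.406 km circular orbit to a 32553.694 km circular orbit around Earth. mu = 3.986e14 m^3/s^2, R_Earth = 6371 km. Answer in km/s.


r1 = 6908.4060 km = 6.908406e+06 m
r2 = 38924.6940 km = 3.8924694e+07 m
dv1 = sqrt(mu/r1)*(sqrt(2*r2/(r1+r2)) - 1) = 2303.6929 m/s
dv2 = sqrt(mu/r2)*(1 - sqrt(2*r1/(r1+r2))) = 1443.0504 m/s
total dv = |dv1| + |dv2| = 2303.6929 + 1443.0504 = 3746.7433 m/s = 3.7467 km/s

3.7467 km/s


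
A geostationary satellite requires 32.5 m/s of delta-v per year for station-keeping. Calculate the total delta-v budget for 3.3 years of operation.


dV = rate * years = 32.5 * 3.3
dV = 107.2500 m/s

107.2500 m/s


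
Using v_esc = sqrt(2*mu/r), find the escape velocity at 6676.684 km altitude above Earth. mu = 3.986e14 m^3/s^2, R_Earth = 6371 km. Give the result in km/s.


r = 6371.0 + 6676.684 = 13047.6840 km = 1.3047684e+07 m
v_esc = sqrt(2*mu/r) = sqrt(2*3.986e14 / 1.3047684e+07)
v_esc = 7816.5828 m/s = 7.8166 km/s

7.8166 km/s


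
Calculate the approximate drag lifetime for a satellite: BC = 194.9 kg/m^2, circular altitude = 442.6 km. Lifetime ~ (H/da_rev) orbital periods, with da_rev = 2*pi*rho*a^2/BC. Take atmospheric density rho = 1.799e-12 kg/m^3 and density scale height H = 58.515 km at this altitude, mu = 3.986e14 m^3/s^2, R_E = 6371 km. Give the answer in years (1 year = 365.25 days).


a = R_E + alt = 6813.6000 km = 6.8136e+06 m
da_rev = 2*pi*rho*a^2/BC = 2*pi*1.799e-12*(6.8136e+06)^2/194.9 = 2.692480 m per revolution
N = H/da_rev = 58515.0000 m / 2.692480 m = 21732.7532 revolutions
P = 2*pi*sqrt(a^3/mu) = 5597.2689 s
lifetime = N*P = 21732.7532 * 5597.2689 = 1.2164406e+08 s = 1407.9174 days
years = 1407.9174 / 365.25 = 3.8547 years

3.8547 years


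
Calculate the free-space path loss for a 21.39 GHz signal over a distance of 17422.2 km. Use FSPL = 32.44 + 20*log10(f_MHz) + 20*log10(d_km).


f = 21.39 GHz = 21390.0000 MHz
d = 17422.2 km
FSPL = 32.44 + 20*log10(21390.0000) + 20*log10(17422.2)
FSPL = 32.44 + 86.6042 + 84.8221
FSPL = 203.8663 dB

203.8663 dB


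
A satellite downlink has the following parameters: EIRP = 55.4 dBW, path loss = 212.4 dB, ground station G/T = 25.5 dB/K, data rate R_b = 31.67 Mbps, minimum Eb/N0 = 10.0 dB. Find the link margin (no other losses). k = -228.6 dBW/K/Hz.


C/N0 = EIRP - FSPL + G/T - k = 55.4 - 212.4 + 25.5 - (-228.6)
C/N0 = 97.1000 dB-Hz
R_b = 31.67 Mbps = 3.167e+07 bps -> 10*log10(R_b) = 75.0065 dB-Hz
Eb/N0 = C/N0 - 10*log10(R_b) = 97.1000 - 75.0065 = 22.0935 dB
Margin = Eb/N0 - Eb/N0_req = 22.0935 - 10.0 = 12.0935 dB (link closes)

12.0935 dB


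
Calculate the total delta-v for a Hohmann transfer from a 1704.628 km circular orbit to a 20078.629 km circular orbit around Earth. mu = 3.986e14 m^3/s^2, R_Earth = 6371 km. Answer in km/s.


r1 = 8075.6280 km = 8.075628e+06 m
r2 = 26449.6290 km = 2.6449629e+07 m
dv1 = sqrt(mu/r1)*(sqrt(2*r2/(r1+r2)) - 1) = 1670.7936 m/s
dv2 = sqrt(mu/r2)*(1 - sqrt(2*r1/(r1+r2))) = 1226.8523 m/s
total dv = |dv1| + |dv2| = 1670.7936 + 1226.8523 = 2897.6459 m/s = 2.8976 km/s

2.8976 km/s


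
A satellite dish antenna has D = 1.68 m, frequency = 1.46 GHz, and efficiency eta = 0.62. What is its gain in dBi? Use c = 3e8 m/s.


lambda = c/f = 3e8 / 1.46e+09 = 0.2054795 m
G = eta*(pi*D/lambda)^2 = 0.62*(pi*1.68/0.2054795)^2
G = 409.0470 (linear)
G = 10*log10(409.0470) = 26.1177 dBi

26.1177 dBi


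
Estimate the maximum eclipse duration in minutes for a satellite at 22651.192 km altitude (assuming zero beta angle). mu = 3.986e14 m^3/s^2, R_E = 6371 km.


r = 29022.1920 km
T = 820.0782 min
Eclipse fraction = arcsin(R_E/r)/pi = arcsin(6371.0000/29022.1920)/pi
= arcsin(0.2195217)/pi = 0.07044967
Eclipse duration = 0.07044967 * 820.0782 = 57.7742 min

57.7742 minutes


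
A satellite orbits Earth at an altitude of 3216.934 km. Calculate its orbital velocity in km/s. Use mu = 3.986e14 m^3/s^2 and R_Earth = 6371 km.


r = R_E + alt = 6371.0 + 3216.934 = 9587.9340 km = 9.587934e+06 m
v = sqrt(mu/r) = sqrt(3.986e14 / 9.587934e+06) = 6447.7194 m/s = 6.4477 km/s

6.4477 km/s


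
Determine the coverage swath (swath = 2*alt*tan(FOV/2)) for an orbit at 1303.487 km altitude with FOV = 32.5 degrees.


FOV = 32.5 deg = 0.567232 rad
swath = 2 * alt * tan(FOV/2) = 2 * 1303.487 * tan(0.283616)
swath = 2 * 1303.487 * 0.2914734
swath = 759.8636 km

759.8636 km


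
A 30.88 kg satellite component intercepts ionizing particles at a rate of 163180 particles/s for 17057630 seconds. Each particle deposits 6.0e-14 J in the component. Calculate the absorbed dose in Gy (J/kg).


Total energy deposited = rate * time * E_per
  = 163180 * 17057630 * 6.0e-14 = 0.1670078 J
Dose = E_total / mass = 0.1670078 / 30.88
Dose = 0.005408285 Gy

0.0054 Gy


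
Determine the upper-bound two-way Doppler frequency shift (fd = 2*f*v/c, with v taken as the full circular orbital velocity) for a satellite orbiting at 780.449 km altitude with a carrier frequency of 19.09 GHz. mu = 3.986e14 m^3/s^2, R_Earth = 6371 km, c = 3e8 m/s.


r = 7.151449e+06 m
v = sqrt(mu/r) = 7465.7187 m/s (worst-case radial velocity)
f = 19.09 GHz = 1.909e+10 Hz
fd = 2*f*v/c = 2*1.909e+10*7465.7187/3.0e+08
fd = 950137.1378 Hz

950137.1378 Hz


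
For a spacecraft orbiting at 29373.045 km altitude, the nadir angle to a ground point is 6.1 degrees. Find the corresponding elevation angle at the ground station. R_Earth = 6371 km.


r = R_E + alt = 35744.0450 km
Law of sines in the satellite / Earth-center / ground-point triangle:
  sin(nadir)/R_E = sin(90 + el)/r  =>  cos(el) = (r/R_E)*sin(nadir)
cos(el) = (35744.0450 / 6371.0000) * sin(6.1 deg) = 0.5961871
el = arccos(0.5961871) = 53.4027 deg
(Earth-central angle = 90 - nadir - el = 30.4973 deg)

53.4027 degrees


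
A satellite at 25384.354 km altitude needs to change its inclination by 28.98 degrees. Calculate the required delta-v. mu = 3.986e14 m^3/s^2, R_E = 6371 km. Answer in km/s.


r = 31755.3540 km = 3.1755354e+07 m
V = sqrt(mu/r) = 3542.9104 m/s
di = 28.98 deg = 0.5057964 rad
dV = 2*V*sin(di/2) = 2*3542.9104*sin(0.2528982)
dV = 1772.9505 m/s = 1.7730 km/s

1.7730 km/s


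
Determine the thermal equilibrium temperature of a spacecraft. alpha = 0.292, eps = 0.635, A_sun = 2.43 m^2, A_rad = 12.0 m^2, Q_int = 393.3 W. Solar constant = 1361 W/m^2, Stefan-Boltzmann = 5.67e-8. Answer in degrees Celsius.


Numerator = alpha*S*A_sun + Q_int = 0.292*1361*2.43 + 393.3 = 1359.0112 W
Denominator = eps*sigma*A_rad = 0.635*5.67e-8*12.0 = 4.32054e-07 W/K^4
T^4 = 3.145466e+09 K^4
T = 236.8216 K = -36.3284 C

-36.3284 degrees Celsius


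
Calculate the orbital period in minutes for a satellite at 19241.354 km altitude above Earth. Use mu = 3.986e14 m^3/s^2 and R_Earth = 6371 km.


r = 25612.3540 km = 2.5612354e+07 m
T = 2*pi*sqrt(r^3/mu) = 2*pi*sqrt(1.6801517e+22 / 3.986e14)
T = 40792.9830 s = 679.8831 min

679.8831 minutes


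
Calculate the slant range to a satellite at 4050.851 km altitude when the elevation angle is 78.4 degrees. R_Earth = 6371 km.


h = 4050.851 km, el = 78.4 deg
d = -R_E*sin(el) + sqrt((R_E*sin(el))^2 + 2*R_E*h + h^2)
d = -6371.0000*sin(1.3683) + sqrt((6371.0000*0.9795752)^2 + 2*6371.0000*4050.851 + 4050.851^2)
d = 4101.9422 km

4101.9422 km


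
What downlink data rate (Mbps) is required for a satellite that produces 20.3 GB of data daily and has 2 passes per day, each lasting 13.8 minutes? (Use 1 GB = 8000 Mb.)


total contact time = 2 * 13.8 * 60 = 1656.0000 s
data = 20.3 GB = 162400.0000 Mb
rate = 162400.0000 / 1656.0000 = 98.0676 Mbps

98.0676 Mbps


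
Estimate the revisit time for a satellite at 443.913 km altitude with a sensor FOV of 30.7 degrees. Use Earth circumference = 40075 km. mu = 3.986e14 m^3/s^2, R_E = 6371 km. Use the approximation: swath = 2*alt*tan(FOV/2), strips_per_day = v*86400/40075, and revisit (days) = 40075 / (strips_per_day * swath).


swath = 2*443.913*tan(0.267908) = 243.7147 km
v = sqrt(mu/r) = 7647.8346 m/s = 7.6478 km/s
strips/day = v*86400/40075 = 7.6478*86400/40075 = 16.4884
coverage/day = strips * swath = 16.4884 * 243.7147 = 4018.4666 km
revisit = 40075 / 4018.4666 = 9.9727 days

9.9727 days


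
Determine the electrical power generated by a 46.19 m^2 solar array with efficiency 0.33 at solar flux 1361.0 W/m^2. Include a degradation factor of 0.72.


P = area * eta * S * degradation
P = 46.19 * 0.33 * 1361.0 * 0.72
P = 14936.6266 W

14936.6266 W


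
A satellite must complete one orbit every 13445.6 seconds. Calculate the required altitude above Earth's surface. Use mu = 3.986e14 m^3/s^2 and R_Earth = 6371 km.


T = 13445.6 s
r = (mu*T^2/(4*pi^2))^(1/3) = (3.986e14 * 13445.6^2 / (4*pi^2))^(1/3)
r = 1.2221166e+07 m = 12221.1660 km
alt = r - R_E = 12221.1660 - 6371 = 5850.1660 km

5850.1660 km


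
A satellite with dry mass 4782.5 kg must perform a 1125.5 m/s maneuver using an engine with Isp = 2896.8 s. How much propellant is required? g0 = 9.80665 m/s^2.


ve = Isp * g0 = 2896.8 * 9.80665 = 28407.903720 m/s
mass ratio = exp(dv/ve) = exp(1125.5/28407.903720) = 1.04041457
m_prop = m_dry * (mr - 1) = 4782.5 * (1.04041457 - 1)
m_prop = 193.2827 kg

193.2827 kg


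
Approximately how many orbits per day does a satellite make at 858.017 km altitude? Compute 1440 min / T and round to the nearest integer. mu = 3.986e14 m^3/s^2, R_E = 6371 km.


r = 7.229017e+06 m
T = 2*pi*sqrt(r^3/mu) = 6116.8818 s = 101.9480 min
revs/day = 1440 / 101.9480 = 14.1248
Rounded: 14 revolutions per day

14 revolutions per day


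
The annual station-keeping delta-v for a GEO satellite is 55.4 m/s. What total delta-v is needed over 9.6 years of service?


dV = rate * years = 55.4 * 9.6
dV = 531.8400 m/s

531.8400 m/s


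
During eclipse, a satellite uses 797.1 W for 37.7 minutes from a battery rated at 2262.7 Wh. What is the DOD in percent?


E_used = P * t / 60 = 797.1 * 37.7 / 60 = 500.8445 Wh
DOD = E_used / E_total * 100 = 500.8445 / 2262.7 * 100
DOD = 22.1348 %

22.1348 %


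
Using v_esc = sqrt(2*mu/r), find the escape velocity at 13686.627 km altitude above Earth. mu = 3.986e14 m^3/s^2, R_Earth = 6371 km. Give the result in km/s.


r = 6371.0 + 13686.627 = 20057.6270 km = 2.0057627e+07 m
v_esc = sqrt(2*mu/r) = sqrt(2*3.986e14 / 2.0057627e+07)
v_esc = 6304.4016 m/s = 6.3044 km/s

6.3044 km/s
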